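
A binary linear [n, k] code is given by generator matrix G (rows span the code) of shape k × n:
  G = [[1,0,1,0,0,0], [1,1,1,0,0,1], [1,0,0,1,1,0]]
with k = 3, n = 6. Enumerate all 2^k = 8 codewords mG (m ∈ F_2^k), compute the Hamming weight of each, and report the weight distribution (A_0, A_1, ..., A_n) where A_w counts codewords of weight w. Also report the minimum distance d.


Weight distribution: A_0 = 1, A_2 = 2, A_3 = 2, A_4 = 1, A_5 = 2. Minimum distance d = 2.

Enumerate all 2^3 = 8 messages m ∈ F_2^3.
For each, compute codeword c = mG in F_2^6, then tally its weight.
  m = 000 → c = 000000, weight = 0.
  m = 100 → c = 101000, weight = 2.
  m = 010 → c = 111001, weight = 4.
  m = 110 → c = 010001, weight = 2.
  m = 001 → c = 100110, weight = 3.
  m = 101 → c = 001110, weight = 3.
  m = 011 → c = 011111, weight = 5.
  m = 111 → c = 110111, weight = 5.
Tally weights:
  weight 0: 1 codewords.
  weight 2: 2 codewords.
  weight 3: 2 codewords.
  weight 4: 1 codewords.
  weight 5: 2 codewords.
Minimum distance d = smallest w > 0 with A_w > 0 = 2.
Sanity: Σ A_w = 8 = 2^3 = 8 ✓.


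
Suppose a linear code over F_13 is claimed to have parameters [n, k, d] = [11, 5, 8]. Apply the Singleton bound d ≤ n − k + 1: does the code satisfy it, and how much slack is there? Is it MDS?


Singleton RHS = n − k + 1 = 7, slack = -1, bound violated (no such code; not MDS).

Singleton bound: d ≤ n − k + 1.
Here n = 11, k = 5, so n − k + 1 = 7.
Given d = 8, check d ≤ 7: NO.
Slack = (n − k + 1) − d = -1.
The slack is negative: d = 8 exceeds n − k + 1 = 7 by 1, so the Singleton bound is violated and no linear [11, 5, 8]_13 code can exist. In particular it is not MDS (MDS requires d = n − k + 1 exactly).
Description: the claimed parameters are [11, 5, 8]_13; such a code would be impossible (violates the Singleton bound).


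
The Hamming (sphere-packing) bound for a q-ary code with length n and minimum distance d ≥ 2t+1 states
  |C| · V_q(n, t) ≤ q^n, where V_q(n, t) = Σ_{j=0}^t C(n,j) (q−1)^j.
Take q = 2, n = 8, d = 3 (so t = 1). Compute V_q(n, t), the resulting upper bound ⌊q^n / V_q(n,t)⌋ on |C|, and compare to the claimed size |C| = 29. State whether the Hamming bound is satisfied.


V_q(n, t) = 9, q^n = 256, Hamming bound = 28, |C| = 29 > bound (violated).

Step 1: Compute V_q(n, t) = Σ_{j=0}^1 C(n, j) (q−1)^j.
  j = 0: C(8,0)·(1)^0 = 1·1 = 1.
  j = 1: C(8,1)·(1)^1 = 8·1 = 8.
  V_q(n, t) = 1 + 8 = 9.
Step 2: q^n = 2^8 = 256.
Step 3: Hamming bound ⌊q^n / V_q(n,t)⌋ = ⌊256/9⌋ = 28.
Step 4: Compare |C| = 29 to 28: violated.
The claimed |C| lies above the Hamming bound, so no 2-ary code of length 8 with d ≥ 3 can have 29 codewords.


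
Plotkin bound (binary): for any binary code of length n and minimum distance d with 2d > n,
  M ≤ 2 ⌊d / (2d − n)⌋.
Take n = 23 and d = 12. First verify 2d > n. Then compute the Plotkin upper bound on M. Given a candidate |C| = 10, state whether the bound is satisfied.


Plotkin bound M ≤ 24; given |C| = 10 ≤ bound (satisfied).

Check applicability: 2d = 24, n = 23.
2d − n = 1 > 0, so Plotkin applies.
Compute d/(2d−n) = 12/1 ≈ 12.0000.
⌊d/(2d−n)⌋ = 12.
Plotkin bound: M ≤ 2·12 = 24.
Given |C| = 10, check: satisfied.
This |C| is below the Plotkin bound.


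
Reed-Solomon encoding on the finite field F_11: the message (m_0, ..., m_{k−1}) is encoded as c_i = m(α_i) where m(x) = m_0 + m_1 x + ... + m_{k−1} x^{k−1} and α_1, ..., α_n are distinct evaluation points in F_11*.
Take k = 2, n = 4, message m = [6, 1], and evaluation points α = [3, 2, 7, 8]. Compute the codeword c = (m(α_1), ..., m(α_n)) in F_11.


c = [9, 8, 2, 3]

Message polynomial: m(x) = 6 + 1·x (mod 11).
For each evaluation point α_i, compute m(α_i) mod 11:
  α_1 = 3: Horner steps 1 → 9, so m(3) = 9.
  α_2 = 2: Horner steps 1 → 8, so m(2) = 8.
  α_3 = 7: Horner steps 1 → 2, so m(7) = 2.
  α_4 = 8: Horner steps 1 → 3, so m(8) = 3.
Codeword c = [9, 8, 2, 3] ∈ F_11^4.


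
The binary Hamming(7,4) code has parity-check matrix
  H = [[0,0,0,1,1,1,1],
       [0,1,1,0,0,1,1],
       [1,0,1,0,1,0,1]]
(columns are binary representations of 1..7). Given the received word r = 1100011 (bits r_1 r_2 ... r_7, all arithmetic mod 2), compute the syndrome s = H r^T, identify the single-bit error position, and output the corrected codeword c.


s = (0, 1, 0)^T, error position = 2, corrected codeword c = 1000011

Compute s = H r^T mod 2 one row at a time:
  s_1 = 0 + 0 + 1 + 1 = 2 ≡ 0 (mod 2).
  s_2 = 1 + 0 + 1 + 1 = 3 ≡ 1 (mod 2).
  s_3 = 1 + 0 + 0 + 1 = 2 ≡ 0 (mod 2).
s = (0, 1, 0)^T — this equals column 2 of H (binary 010), so error is at position 2.
Correct: flip bit 2 of r = 1100011 to get c = 1000011.


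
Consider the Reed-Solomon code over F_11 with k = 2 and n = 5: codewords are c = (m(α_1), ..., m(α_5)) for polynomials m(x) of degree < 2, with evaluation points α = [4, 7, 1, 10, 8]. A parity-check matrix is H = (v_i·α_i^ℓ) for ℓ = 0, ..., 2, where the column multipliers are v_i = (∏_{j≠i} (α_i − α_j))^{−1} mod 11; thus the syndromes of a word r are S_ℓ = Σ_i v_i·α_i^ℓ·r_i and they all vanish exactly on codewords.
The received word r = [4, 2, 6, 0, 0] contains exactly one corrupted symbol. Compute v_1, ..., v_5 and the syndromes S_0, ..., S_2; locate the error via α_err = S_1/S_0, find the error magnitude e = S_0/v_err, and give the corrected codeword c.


S = (5, 7, 1), error at position 5, error magnitude e = 6, c = [4, 2, 6, 0, 5].

Step 1: column multipliers v_i = (∏_{j≠i}(α_i − α_j))^{−1} mod 11.
  i = 1 (α = 4): (4−7)(4−1)(4−10)(4−8) = (−3)·3·(−6)·(−4) = −216 ≡ 4, so v_1 = 4^{−1} = 3 (mod 11).
  i = 2 (α = 7): (7−4)(7−1)(7−10)(7−8) = 3·6·(−3)·(−1) = 54 ≡ 10, so v_2 = 10^{−1} = 10 (mod 11).
  i = 3 (α = 1): (1−4)(1−7)(1−10)(1−8) = (−3)·(−6)·(−9)·(−7) = 1134 ≡ 1, so v_3 = 1^{−1} = 1 (mod 11).
  i = 4 (α = 10): (10−4)(10−7)(10−1)(10−8) = 6·3·9·2 = 324 ≡ 5, so v_4 = 5^{−1} = 9 (mod 11).
  i = 5 (α = 8): (8−4)(8−7)(8−1)(8−10) = 4·1·7·(−2) = −56 ≡ 10, so v_5 = 10^{−1} = 10 (mod 11).
  v = [3, 10, 1, 9, 10].
Step 2: syndromes of r = [4, 2, 6, 0, 0] (all sums mod 11).
  S_0 = Σ v_i r_i = 3·4 + 10·2 + 1·6 + 9·0 + 10·0 = 38 ≡ 5.
  S_1 = Σ v_i α_i r_i = 3·4·4 + 10·7·2 + 1·1·6 + 9·10·0 + 10·8·0 = 194 ≡ 7.
  α_i^2 mod 11 = [5, 5, 1, 1, 9].
  S_2 = Σ v_i α_i^2 r_i = 3·5·4 + 10·5·2 + 1·1·6 + 9·1·0 + 10·9·0 = 166 ≡ 1.
  S = (5, 7, 1) ≠ 0, so r is not a codeword (an error is present).
Step 3: locate the error. For a single error e at position i, S_ℓ = v_i·e·α_i^ℓ, so α_err = S_1/S_0.
  S_0^{−1} = 5^{−1} = 9 (mod 11), so α_err = 7·9 = 63 ≡ 8 = α_5. Error position i = 5.
  Consistency check: S_2/S_1 = 1·8 = 8 ≡ 8 = α_err ✓ (single-error assumption holds).
Step 4: error magnitude e = S_0/v_5 = S_0·∏_{j≠5}(α_5 − α_j) = 5·10 = 50 ≡ 6 (mod 11).
Step 5: correct position 5: c_5 = r_5 − e = 0 − 6 ≡ 5 (mod 11). Hence c = [4, 2, 6, 0, 5].
  Check: interpolating c through the α_i gives m(x) = 3 + 3·x (degree < 2) with m(α_i) = c_i for every i, so c is indeed a codeword.


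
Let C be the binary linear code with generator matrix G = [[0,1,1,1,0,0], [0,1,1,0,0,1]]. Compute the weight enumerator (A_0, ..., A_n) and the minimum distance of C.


Weight distribution: A_0 = 1, A_2 = 1, A_3 = 2. Minimum distance d = 2.

Enumerate all 2^2 = 4 messages m ∈ F_2^2.
For each, compute codeword c = mG in F_2^6, then tally its weight.
  m = 00 → c = 000000, weight = 0.
  m = 10 → c = 011100, weight = 3.
  m = 01 → c = 011001, weight = 3.
  m = 11 → c = 000101, weight = 2.
Tally weights:
  weight 0: 1 codewords.
  weight 2: 1 codewords.
  weight 3: 2 codewords.
Minimum distance d = smallest w > 0 with A_w > 0 = 2.
Sanity: Σ A_w = 4 = 2^2 = 4 ✓.


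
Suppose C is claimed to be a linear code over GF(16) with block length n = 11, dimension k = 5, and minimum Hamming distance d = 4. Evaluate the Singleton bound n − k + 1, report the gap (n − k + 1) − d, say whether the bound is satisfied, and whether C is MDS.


Singleton RHS = n − k + 1 = 7, slack = 3, bound satisfied, not MDS.

Singleton bound: d ≤ n − k + 1.
Here n = 11, k = 5, so n − k + 1 = 7.
Given d = 4, check d ≤ 7: YES.
Slack = (n − k + 1) − d = 3.
The code is NOT MDS (slack = 3 > 0).
Description: the claimed parameters are [11, 5, 4]_16; such a code would be non-MDS.


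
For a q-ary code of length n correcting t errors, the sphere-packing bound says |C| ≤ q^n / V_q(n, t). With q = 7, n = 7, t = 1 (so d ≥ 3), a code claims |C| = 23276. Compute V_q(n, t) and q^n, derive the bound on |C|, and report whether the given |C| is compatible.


V_q(n, t) = 43, q^n = 823543, Hamming bound = 19152, |C| = 23276 > bound (violated).

Step 1: Compute V_q(n, t) = Σ_{j=0}^1 C(n, j) (q−1)^j.
  j = 0: C(7,0)·(6)^0 = 1·1 = 1.
  j = 1: C(7,1)·(6)^1 = 7·6 = 42.
  V_q(n, t) = 1 + 42 = 43.
Step 2: q^n = 7^7 = 823543.
Step 3: Hamming bound ⌊q^n / V_q(n,t)⌋ = ⌊823543/43⌋ = 19152.
Step 4: Compare |C| = 23276 to 19152: violated.
The claimed |C| lies above the Hamming bound, so no 7-ary code of length 7 with d ≥ 3 can have 23276 codewords.


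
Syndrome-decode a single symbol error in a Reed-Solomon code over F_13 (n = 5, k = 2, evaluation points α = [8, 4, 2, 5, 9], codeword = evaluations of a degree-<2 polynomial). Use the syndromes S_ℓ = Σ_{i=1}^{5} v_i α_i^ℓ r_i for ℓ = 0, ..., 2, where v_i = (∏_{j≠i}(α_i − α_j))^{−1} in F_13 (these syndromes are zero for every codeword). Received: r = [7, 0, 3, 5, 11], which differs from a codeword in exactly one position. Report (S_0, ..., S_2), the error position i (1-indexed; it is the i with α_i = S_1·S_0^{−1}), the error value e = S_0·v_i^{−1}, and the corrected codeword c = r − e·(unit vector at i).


S = (9, 3, 1), error at position 5, error magnitude e = 12, c = [7, 0, 3, 5, 12].

Step 1: column multipliers v_i = (∏_{j≠i}(α_i − α_j))^{−1} mod 13.
  i = 1 (α = 8): (8−4)(8−2)(8−5)(8−9) = 4·6·3·(−1) = −72 ≡ 6, so v_1 = 6^{−1} = 11 (mod 13).
  i = 2 (α = 4): (4−8)(4−2)(4−5)(4−9) = (−4)·2·(−1)·(−5) = −40 ≡ 12, so v_2 = 12^{−1} = 12 (mod 13).
  i = 3 (α = 2): (2−8)(2−4)(2−5)(2−9) = (−6)·(−2)·(−3)·(−7) = 252 ≡ 5, so v_3 = 5^{−1} = 8 (mod 13).
  i = 4 (α = 5): (5−8)(5−4)(5−2)(5−9) = (−3)·1·3·(−4) = 36 ≡ 10, so v_4 = 10^{−1} = 4 (mod 13).
  i = 5 (α = 9): (9−8)(9−4)(9−2)(9−5) = 1·5·7·4 = 140 ≡ 10, so v_5 = 10^{−1} = 4 (mod 13).
  v = [11, 12, 8, 4, 4].
Step 2: syndromes of r = [7, 0, 3, 5, 11] (all sums mod 13).
  S_0 = Σ v_i r_i = 11·7 + 12·0 + 8·3 + 4·5 + 4·11 = 165 ≡ 9.
  S_1 = Σ v_i α_i r_i = 11·8·7 + 12·4·0 + 8·2·3 + 4·5·5 + 4·9·11 = 1160 ≡ 3.
  α_i^2 mod 13 = [12, 3, 4, 12, 3].
  S_2 = Σ v_i α_i^2 r_i = 11·12·7 + 12·3·0 + 8·4·3 + 4·12·5 + 4·3·11 = 1392 ≡ 1.
  S = (9, 3, 1) ≠ 0, so r is not a codeword (an error is present).
Step 3: locate the error. For a single error e at position i, S_ℓ = v_i·e·α_i^ℓ, so α_err = S_1/S_0.
  S_0^{−1} = 9^{−1} = 3 (mod 13), so α_err = 3·3 = 9 ≡ 9 = α_5. Error position i = 5.
  Consistency check: S_2/S_1 = 1·9 = 9 ≡ 9 = α_err ✓ (single-error assumption holds).
Step 4: error magnitude e = S_0/v_5 = S_0·∏_{j≠5}(α_5 − α_j) = 9·10 = 90 ≡ 12 (mod 13).
Step 5: correct position 5: c_5 = r_5 − e = 11 − 12 ≡ 12 (mod 13). Hence c = [7, 0, 3, 5, 12].
  Check: interpolating c through the α_i gives m(x) = 6 + 5·x (degree < 2) with m(α_i) = c_i for every i, so c is indeed a codeword.


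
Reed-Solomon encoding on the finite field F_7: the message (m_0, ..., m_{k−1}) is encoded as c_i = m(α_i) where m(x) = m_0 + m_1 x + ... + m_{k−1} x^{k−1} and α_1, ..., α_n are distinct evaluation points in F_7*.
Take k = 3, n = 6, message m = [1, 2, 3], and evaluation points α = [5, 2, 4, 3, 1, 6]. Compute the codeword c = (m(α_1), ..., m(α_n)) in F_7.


c = [2, 3, 1, 6, 6, 2]

Message polynomial: m(x) = 1 + 2·x + 3·x^2 (mod 7).
For each evaluation point α_i, compute m(α_i) mod 7:
  α_1 = 5: Horner steps 3 → 3 → 2, so m(5) = 2.
  α_2 = 2: Horner steps 3 → 1 → 3, so m(2) = 3.
  α_3 = 4: Horner steps 3 → 0 → 1, so m(4) = 1.
  α_4 = 3: Horner steps 3 → 4 → 6, so m(3) = 6.
  α_5 = 1: Horner steps 3 → 5 → 6, so m(1) = 6.
  α_6 = 6: Horner steps 3 → 6 → 2, so m(6) = 2.
Codeword c = [2, 3, 1, 6, 6, 2] ∈ F_7^6.


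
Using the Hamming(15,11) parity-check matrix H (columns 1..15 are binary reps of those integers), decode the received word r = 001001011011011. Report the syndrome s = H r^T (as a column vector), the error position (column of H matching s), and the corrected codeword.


s = (0, 0, 1, 0)^T, error position = 2, corrected codeword c = 011001011011011

Compute s = H r^T mod 2 one row at a time:
  s_1 = 1 + 1 + 0 + 1 + 1 + 0 + 1 + 1 = 6 ≡ 0 (mod 2).
  s_2 = 0 + 0 + 1 + 0 + 1 + 0 + 1 + 1 = 4 ≡ 0 (mod 2).
  s_3 = 0 + 1 + 1 + 0 + 0 + 1 + 1 + 1 = 5 ≡ 1 (mod 2).
  s_4 = 0 + 1 + 0 + 0 + 1 + 1 + 0 + 1 = 4 ≡ 0 (mod 2).
s = (0, 0, 1, 0)^T — this equals column 2 of H (binary 0010), so error is at position 2.
Correct: flip bit 2 of r = 001001011011011 to get c = 011001011011011.


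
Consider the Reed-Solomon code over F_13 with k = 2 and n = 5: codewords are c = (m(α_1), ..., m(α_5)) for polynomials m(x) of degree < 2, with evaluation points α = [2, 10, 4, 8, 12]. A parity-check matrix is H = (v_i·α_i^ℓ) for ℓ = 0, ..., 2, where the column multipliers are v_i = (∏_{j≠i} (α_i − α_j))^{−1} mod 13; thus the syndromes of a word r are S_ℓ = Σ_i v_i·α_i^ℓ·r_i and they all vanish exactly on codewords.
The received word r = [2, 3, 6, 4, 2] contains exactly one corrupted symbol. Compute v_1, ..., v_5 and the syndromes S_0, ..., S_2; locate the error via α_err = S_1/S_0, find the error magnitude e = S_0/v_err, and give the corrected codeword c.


S = (9, 5, 10), error at position 1, error magnitude e = 8, c = [7, 3, 6, 4, 2].

Step 1: column multipliers v_i = (∏_{j≠i}(α_i − α_j))^{−1} mod 13.
  i = 1 (α = 2): (2−10)(2−4)(2−8)(2−12) = (−8)·(−2)·(−6)·(−10) = 960 ≡ 11, so v_1 = 11^{−1} = 6 (mod 13).
  i = 2 (α = 10): (10−2)(10−4)(10−8)(10−12) = 8·6·2·(−2) = −192 ≡ 3, so v_2 = 3^{−1} = 9 (mod 13).
  i = 3 (α = 4): (4−2)(4−10)(4−8)(4−12) = 2·(−6)·(−4)·(−8) = −384 ≡ 6, so v_3 = 6^{−1} = 11 (mod 13).
  i = 4 (α = 8): (8−2)(8−10)(8−4)(8−12) = 6·(−2)·4·(−4) = 192 ≡ 10, so v_4 = 10^{−1} = 4 (mod 13).
  i = 5 (α = 12): (12−2)(12−10)(12−4)(12−8) = 10·2·8·4 = 640 ≡ 3, so v_5 = 3^{−1} = 9 (mod 13).
  v = [6, 9, 11, 4, 9].
Step 2: syndromes of r = [2, 3, 6, 4, 2] (all sums mod 13).
  S_0 = Σ v_i r_i = 6·2 + 9·3 + 11·6 + 4·4 + 9·2 = 139 ≡ 9.
  S_1 = Σ v_i α_i r_i = 6·2·2 + 9·10·3 + 11·4·6 + 4·8·4 + 9·12·2 = 902 ≡ 5.
  α_i^2 mod 13 = [4, 9, 3, 12, 1].
  S_2 = Σ v_i α_i^2 r_i = 6·4·2 + 9·9·3 + 11·3·6 + 4·12·4 + 9·1·2 = 699 ≡ 10.
  S = (9, 5, 10) ≠ 0, so r is not a codeword (an error is present).
Step 3: locate the error. For a single error e at position i, S_ℓ = v_i·e·α_i^ℓ, so α_err = S_1/S_0.
  S_0^{−1} = 9^{−1} = 3 (mod 13), so α_err = 5·3 = 15 ≡ 2 = α_1. Error position i = 1.
  Consistency check: S_2/S_1 = 10·8 = 80 ≡ 2 = α_err ✓ (single-error assumption holds).
Step 4: error magnitude e = S_0/v_1 = S_0·∏_{j≠1}(α_1 − α_j) = 9·11 = 99 ≡ 8 (mod 13).
Step 5: correct position 1: c_1 = r_1 − e = 2 − 8 ≡ 7 (mod 13). Hence c = [7, 3, 6, 4, 2].
  Check: interpolating c through the α_i gives m(x) = 8 + 6·x (degree < 2) with m(α_i) = c_i for every i, so c is indeed a codeword.


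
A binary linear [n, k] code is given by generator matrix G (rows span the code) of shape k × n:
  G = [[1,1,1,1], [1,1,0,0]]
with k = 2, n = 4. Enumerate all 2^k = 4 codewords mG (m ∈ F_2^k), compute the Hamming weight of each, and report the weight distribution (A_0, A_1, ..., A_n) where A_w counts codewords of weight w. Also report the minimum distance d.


Weight distribution: A_0 = 1, A_2 = 2, A_4 = 1. Minimum distance d = 2.

Enumerate all 2^2 = 4 messages m ∈ F_2^2.
For each, compute codeword c = mG in F_2^4, then tally its weight.
  m = 00 → c = 0000, weight = 0.
  m = 10 → c = 1111, weight = 4.
  m = 01 → c = 1100, weight = 2.
  m = 11 → c = 0011, weight = 2.
Tally weights:
  weight 0: 1 codewords.
  weight 2: 2 codewords.
  weight 4: 1 codewords.
Minimum distance d = smallest w > 0 with A_w > 0 = 2.
Sanity: Σ A_w = 4 = 2^2 = 4 ✓.


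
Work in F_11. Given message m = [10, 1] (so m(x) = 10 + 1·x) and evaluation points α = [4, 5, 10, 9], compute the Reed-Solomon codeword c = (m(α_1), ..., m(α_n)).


c = [3, 4, 9, 8]

Message polynomial: m(x) = 10 + 1·x (mod 11).
For each evaluation point α_i, compute m(α_i) mod 11:
  α_1 = 4: Horner steps 1 → 3, so m(4) = 3.
  α_2 = 5: Horner steps 1 → 4, so m(5) = 4.
  α_3 = 10: Horner steps 1 → 9, so m(10) = 9.
  α_4 = 9: Horner steps 1 → 8, so m(9) = 8.
Codeword c = [3, 4, 9, 8] ∈ F_11^4.


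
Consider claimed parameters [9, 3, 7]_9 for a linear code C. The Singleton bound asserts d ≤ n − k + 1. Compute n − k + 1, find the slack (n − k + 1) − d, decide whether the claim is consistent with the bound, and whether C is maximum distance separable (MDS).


Singleton RHS = n − k + 1 = 7, slack = 0, bound satisfied, MDS.

Singleton bound: d ≤ n − k + 1.
Here n = 9, k = 3, so n − k + 1 = 7.
Given d = 7, check d ≤ 7: YES.
Slack = (n − k + 1) − d = 0.
The code is MDS (slack = 0).
Description: the claimed parameters are [9, 3, 7]_9; such a code would be MDS (meets Singleton bound).


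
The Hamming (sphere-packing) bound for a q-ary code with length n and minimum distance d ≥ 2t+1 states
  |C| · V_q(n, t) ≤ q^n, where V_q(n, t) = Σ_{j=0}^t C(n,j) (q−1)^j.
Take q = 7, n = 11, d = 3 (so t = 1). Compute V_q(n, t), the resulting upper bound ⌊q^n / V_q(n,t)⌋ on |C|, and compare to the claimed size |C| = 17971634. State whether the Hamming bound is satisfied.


V_q(n, t) = 67, q^n = 1977326743, Hamming bound = 29512339, |C| = 17971634 ≤ bound (satisfied).

Step 1: Compute V_q(n, t) = Σ_{j=0}^1 C(n, j) (q−1)^j.
  j = 0: C(11,0)·(6)^0 = 1·1 = 1.
  j = 1: C(11,1)·(6)^1 = 11·6 = 66.
  V_q(n, t) = 1 + 66 = 67.
Step 2: q^n = 7^11 = 1977326743.
Step 3: Hamming bound ⌊q^n / V_q(n,t)⌋ = ⌊1977326743/67⌋ = 29512339.
Step 4: Compare |C| = 17971634 to 29512339: satisfied.
The claimed |C| lies below the Hamming bound.


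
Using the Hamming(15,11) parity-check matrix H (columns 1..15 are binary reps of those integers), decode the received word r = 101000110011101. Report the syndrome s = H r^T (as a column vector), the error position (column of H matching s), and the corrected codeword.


s = (1, 0, 0, 0)^T, error position = 8, corrected codeword c = 101000100011101

Compute s = H r^T mod 2 one row at a time:
  s_1 = 1 + 0 + 0 + 1 + 1 + 1 + 0 + 1 = 5 ≡ 1 (mod 2).
  s_2 = 0 + 0 + 0 + 1 + 1 + 1 + 0 + 1 = 4 ≡ 0 (mod 2).
  s_3 = 0 + 1 + 0 + 1 + 0 + 1 + 0 + 1 = 4 ≡ 0 (mod 2).
  s_4 = 1 + 1 + 0 + 1 + 0 + 1 + 1 + 1 = 6 ≡ 0 (mod 2).
s = (1, 0, 0, 0)^T — this equals column 8 of H (binary 1000), so error is at position 8.
Correct: flip bit 8 of r = 101000110011101 to get c = 101000100011101.


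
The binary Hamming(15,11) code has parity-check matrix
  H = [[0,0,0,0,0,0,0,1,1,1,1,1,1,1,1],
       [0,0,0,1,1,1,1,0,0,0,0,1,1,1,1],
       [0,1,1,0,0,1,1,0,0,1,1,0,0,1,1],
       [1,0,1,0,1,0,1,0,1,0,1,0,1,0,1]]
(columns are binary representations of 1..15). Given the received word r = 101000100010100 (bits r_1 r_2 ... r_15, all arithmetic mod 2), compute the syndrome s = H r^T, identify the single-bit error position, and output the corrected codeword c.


s = (0, 0, 1, 1)^T, error position = 3, corrected codeword c = 100000100010100

Compute s = H r^T mod 2 one row at a time:
  s_1 = 0 + 0 + 0 + 1 + 0 + 1 + 0 + 0 = 2 ≡ 0 (mod 2).
  s_2 = 0 + 0 + 0 + 1 + 0 + 1 + 0 + 0 = 2 ≡ 0 (mod 2).
  s_3 = 0 + 1 + 0 + 1 + 0 + 1 + 0 + 0 = 3 ≡ 1 (mod 2).
  s_4 = 1 + 1 + 0 + 1 + 0 + 1 + 1 + 0 = 5 ≡ 1 (mod 2).
s = (0, 0, 1, 1)^T — this equals column 3 of H (binary 0011), so error is at position 3.
Correct: flip bit 3 of r = 101000100010100 to get c = 100000100010100.


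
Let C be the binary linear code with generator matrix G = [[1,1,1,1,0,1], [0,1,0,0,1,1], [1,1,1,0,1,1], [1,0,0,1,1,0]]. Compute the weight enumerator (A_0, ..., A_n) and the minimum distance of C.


Weight distribution: A_0 = 1, A_1 = 2, A_2 = 2, A_3 = 4, A_4 = 5, A_5 = 2. Minimum distance d = 1.

Enumerate all 2^4 = 16 messages m ∈ F_2^4.
For each, compute codeword c = mG in F_2^6, then tally its weight.
  m = 0000 → c = 000000, weight = 0.
  m = 1000 → c = 111101, weight = 5.
  m = 0100 → c = 010011, weight = 3.
  m = 1100 → c = 101110, weight = 4.
  m = 0010 → c = 111011, weight = 5.
  m = 1010 → c = 000110, weight = 2.
  m = 0110 → c = 101000, weight = 2.
  m = 1110 → c = 010101, weight = 3.
  m = 0001 → c = 100110, weight = 3.
  m = 1001 → c = 011011, weight = 4.
  m = 0101 → c = 110101, weight = 4.
  m = 1101 → c = 001000, weight = 1.
  m = 0011 → c = 011101, weight = 4.
  m = 1011 → c = 100000, weight = 1.
  m = 0111 → c = 001110, weight = 3.
  m = 1111 → c = 110011, weight = 4.
Tally weights:
  weight 0: 1 codewords.
  weight 1: 2 codewords.
  weight 2: 2 codewords.
  weight 3: 4 codewords.
  weight 4: 5 codewords.
  weight 5: 2 codewords.
Minimum distance d = smallest w > 0 with A_w > 0 = 1.
Sanity: Σ A_w = 16 = 2^4 = 16 ✓.


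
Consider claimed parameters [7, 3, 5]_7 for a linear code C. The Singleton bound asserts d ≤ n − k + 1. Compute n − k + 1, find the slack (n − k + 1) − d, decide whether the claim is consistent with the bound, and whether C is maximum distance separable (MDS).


Singleton RHS = n − k + 1 = 5, slack = 0, bound satisfied, MDS.

Singleton bound: d ≤ n − k + 1.
Here n = 7, k = 3, so n − k + 1 = 5.
Given d = 5, check d ≤ 5: YES.
Slack = (n − k + 1) − d = 0.
The code is MDS (slack = 0).
Description: the claimed parameters are [7, 3, 5]_7; such a code would be MDS (meets Singleton bound).


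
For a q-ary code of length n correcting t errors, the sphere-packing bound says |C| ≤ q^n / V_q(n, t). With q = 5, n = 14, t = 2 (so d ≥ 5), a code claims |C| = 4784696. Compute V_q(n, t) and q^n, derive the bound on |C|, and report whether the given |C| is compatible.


V_q(n, t) = 1513, q^n = 6103515625, Hamming bound = 4034048, |C| = 4784696 > bound (violated).

Step 1: Compute V_q(n, t) = Σ_{j=0}^2 C(n, j) (q−1)^j.
  j = 0: C(14,0)·(4)^0 = 1·1 = 1.
  j = 1: C(14,1)·(4)^1 = 14·4 = 56.
  j = 2: C(14,2)·(4)^2 = 91·16 = 1456.
  V_q(n, t) = 1 + 56 + 1456 = 1513.
Step 2: q^n = 5^14 = 6103515625.
Step 3: Hamming bound ⌊q^n / V_q(n,t)⌋ = ⌊6103515625/1513⌋ = 4034048.
Step 4: Compare |C| = 4784696 to 4034048: violated.
The claimed |C| lies above the Hamming bound, so no 5-ary code of length 14 with d ≥ 5 can have 4784696 codewords.


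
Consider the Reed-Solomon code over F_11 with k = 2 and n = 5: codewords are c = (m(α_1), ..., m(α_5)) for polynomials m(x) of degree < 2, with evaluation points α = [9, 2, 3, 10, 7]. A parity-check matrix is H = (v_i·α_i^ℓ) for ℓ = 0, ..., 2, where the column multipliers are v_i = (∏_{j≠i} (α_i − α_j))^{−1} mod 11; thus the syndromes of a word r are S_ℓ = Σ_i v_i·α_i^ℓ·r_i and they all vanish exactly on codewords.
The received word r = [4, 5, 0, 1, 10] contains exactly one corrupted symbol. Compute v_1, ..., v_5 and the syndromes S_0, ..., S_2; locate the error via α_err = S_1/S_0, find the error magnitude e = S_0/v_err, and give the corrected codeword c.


S = (7, 3, 6), error at position 2, error magnitude e = 2, c = [4, 3, 0, 1, 10].

Step 1: column multipliers v_i = (∏_{j≠i}(α_i − α_j))^{−1} mod 11.
  i = 1 (α = 9): (9−2)(9−3)(9−10)(9−7) = 7·6·(−1)·2 = −84 ≡ 4, so v_1 = 4^{−1} = 3 (mod 11).
  i = 2 (α = 2): (2−9)(2−3)(2−10)(2−7) = (−7)·(−1)·(−8)·(−5) = 280 ≡ 5, so v_2 = 5^{−1} = 9 (mod 11).
  i = 3 (α = 3): (3−9)(3−2)(3−10)(3−7) = (−6)·1·(−7)·(−4) = −168 ≡ 8, so v_3 = 8^{−1} = 7 (mod 11).
  i = 4 (α = 10): (10−9)(10−2)(10−3)(10−7) = 1·8·7·3 = 168 ≡ 3, so v_4 = 3^{−1} = 4 (mod 11).
  i = 5 (α = 7): (7−9)(7−2)(7−3)(7−10) = (−2)·5·4·(−3) = 120 ≡ 10, so v_5 = 10^{−1} = 10 (mod 11).
  v = [3, 9, 7, 4, 10].
Step 2: syndromes of r = [4, 5, 0, 1, 10] (all sums mod 11).
  S_0 = Σ v_i r_i = 3·4 + 9·5 + 7·0 + 4·1 + 10·10 = 161 ≡ 7.
  S_1 = Σ v_i α_i r_i = 3·9·4 + 9·2·5 + 7·3·0 + 4·10·1 + 10·7·10 = 938 ≡ 3.
  α_i^2 mod 11 = [4, 4, 9, 1, 5].
  S_2 = Σ v_i α_i^2 r_i = 3·4·4 + 9·4·5 + 7·9·0 + 4·1·1 + 10·5·10 = 732 ≡ 6.
  S = (7, 3, 6) ≠ 0, so r is not a codeword (an error is present).
Step 3: locate the error. For a single error e at position i, S_ℓ = v_i·e·α_i^ℓ, so α_err = S_1/S_0.
  S_0^{−1} = 7^{−1} = 8 (mod 11), so α_err = 3·8 = 24 ≡ 2 = α_2. Error position i = 2.
  Consistency check: S_2/S_1 = 6·4 = 24 ≡ 2 = α_err ✓ (single-error assumption holds).
Step 4: error magnitude e = S_0/v_2 = S_0·∏_{j≠2}(α_2 − α_j) = 7·5 = 35 ≡ 2 (mod 11).
Step 5: correct position 2: c_2 = r_2 − e = 5 − 2 ≡ 3 (mod 11). Hence c = [4, 3, 0, 1, 10].
  Check: interpolating c through the α_i gives m(x) = 9 + 8·x (degree < 2) with m(α_i) = c_i for every i, so c is indeed a codeword.


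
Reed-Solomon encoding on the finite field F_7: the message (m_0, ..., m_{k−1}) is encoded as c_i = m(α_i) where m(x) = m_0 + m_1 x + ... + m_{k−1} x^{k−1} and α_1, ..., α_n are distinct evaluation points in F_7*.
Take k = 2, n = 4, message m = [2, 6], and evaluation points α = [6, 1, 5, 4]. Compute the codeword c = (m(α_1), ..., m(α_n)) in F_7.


c = [3, 1, 4, 5]

Message polynomial: m(x) = 2 + 6·x (mod 7).
For each evaluation point α_i, compute m(α_i) mod 7:
  α_1 = 6: Horner steps 6 → 3, so m(6) = 3.
  α_2 = 1: Horner steps 6 → 1, so m(1) = 1.
  α_3 = 5: Horner steps 6 → 4, so m(5) = 4.
  α_4 = 4: Horner steps 6 → 5, so m(4) = 5.
Codeword c = [3, 1, 4, 5] ∈ F_7^4.


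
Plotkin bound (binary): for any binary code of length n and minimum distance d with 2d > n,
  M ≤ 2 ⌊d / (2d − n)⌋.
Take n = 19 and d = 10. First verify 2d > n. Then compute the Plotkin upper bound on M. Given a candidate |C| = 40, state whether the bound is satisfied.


Plotkin bound M ≤ 20; given |C| = 40 > bound (violated).

Check applicability: 2d = 20, n = 19.
2d − n = 1 > 0, so Plotkin applies.
Compute d/(2d−n) = 10/1 ≈ 10.0000.
⌊d/(2d−n)⌋ = 10.
Plotkin bound: M ≤ 2·10 = 20.
Given |C| = 40, check: VIOLATED.
This |C| is above the Plotkin bound, so no binary code with n = 19, d = 10 and 40 codewords exists.


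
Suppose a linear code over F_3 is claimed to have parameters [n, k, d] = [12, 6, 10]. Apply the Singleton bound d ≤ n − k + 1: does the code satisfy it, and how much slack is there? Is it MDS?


Singleton RHS = n − k + 1 = 7, slack = -3, bound violated (no such code; not MDS).

Singleton bound: d ≤ n − k + 1.
Here n = 12, k = 6, so n − k + 1 = 7.
Given d = 10, check d ≤ 7: NO.
Slack = (n − k + 1) − d = -3.
The slack is negative: d = 10 exceeds n − k + 1 = 7 by 3, so the Singleton bound is violated and no linear [12, 6, 10]_3 code can exist. In particular it is not MDS (MDS requires d = n − k + 1 exactly).
Description: the claimed parameters are [12, 6, 10]_3; such a code would be impossible (violates the Singleton bound).


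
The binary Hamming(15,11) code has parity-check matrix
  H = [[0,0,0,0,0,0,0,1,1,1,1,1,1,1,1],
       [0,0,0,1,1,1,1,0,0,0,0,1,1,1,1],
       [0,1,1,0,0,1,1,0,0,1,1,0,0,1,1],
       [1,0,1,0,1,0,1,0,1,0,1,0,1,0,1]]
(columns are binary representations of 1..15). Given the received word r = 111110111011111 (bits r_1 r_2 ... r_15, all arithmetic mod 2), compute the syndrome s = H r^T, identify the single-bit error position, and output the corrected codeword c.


s = (1, 1, 0, 0)^T, error position = 12, corrected codeword c = 111110111010111

Compute s = H r^T mod 2 one row at a time:
  s_1 = 1 + 1 + 0 + 1 + 1 + 1 + 1 + 1 = 7 ≡ 1 (mod 2).
  s_2 = 1 + 1 + 0 + 1 + 1 + 1 + 1 + 1 = 7 ≡ 1 (mod 2).
  s_3 = 1 + 1 + 0 + 1 + 0 + 1 + 1 + 1 = 6 ≡ 0 (mod 2).
  s_4 = 1 + 1 + 1 + 1 + 1 + 1 + 1 + 1 = 8 ≡ 0 (mod 2).
s = (1, 1, 0, 0)^T — this equals column 12 of H (binary 1100), so error is at position 12.
Correct: flip bit 12 of r = 111110111011111 to get c = 111110111010111.


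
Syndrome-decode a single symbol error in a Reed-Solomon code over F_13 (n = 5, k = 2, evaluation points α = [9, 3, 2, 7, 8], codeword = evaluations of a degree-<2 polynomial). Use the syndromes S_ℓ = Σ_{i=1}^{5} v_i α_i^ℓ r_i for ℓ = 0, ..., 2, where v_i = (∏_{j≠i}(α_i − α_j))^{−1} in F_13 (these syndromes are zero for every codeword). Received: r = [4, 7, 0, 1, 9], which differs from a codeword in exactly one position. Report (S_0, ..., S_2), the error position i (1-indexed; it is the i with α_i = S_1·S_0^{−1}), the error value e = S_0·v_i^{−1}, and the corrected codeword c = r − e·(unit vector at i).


S = (9, 1, 3), error at position 2, error magnitude e = 12, c = [4, 8, 0, 1, 9].

Step 1: column multipliers v_i = (∏_{j≠i}(α_i − α_j))^{−1} mod 13.
  i = 1 (α = 9): (9−3)(9−2)(9−7)(9−8) = 6·7·2·1 = 84 ≡ 6, so v_1 = 6^{−1} = 11 (mod 13).
  i = 2 (α = 3): (3−9)(3−2)(3−7)(3−8) = (−6)·1·(−4)·(−5) = −120 ≡ 10, so v_2 = 10^{−1} = 4 (mod 13).
  i = 3 (α = 2): (2−9)(2−3)(2−7)(2−8) = (−7)·(−1)·(−5)·(−6) = 210 ≡ 2, so v_3 = 2^{−1} = 7 (mod 13).
  i = 4 (α = 7): (7−9)(7−3)(7−2)(7−8) = (−2)·4·5·(−1) = 40 ≡ 1, so v_4 = 1^{−1} = 1 (mod 13).
  i = 5 (α = 8): (8−9)(8−3)(8−2)(8−7) = (−1)·5·6·1 = −30 ≡ 9, so v_5 = 9^{−1} = 3 (mod 13).
  v = [11, 4, 7, 1, 3].
Step 2: syndromes of r = [4, 7, 0, 1, 9] (all sums mod 13).
  S_0 = Σ v_i r_i = 11·4 + 4·7 + 7·0 + 1·1 + 3·9 = 100 ≡ 9.
  S_1 = Σ v_i α_i r_i = 11·9·4 + 4·3·7 + 7·2·0 + 1·7·1 + 3·8·9 = 703 ≡ 1.
  α_i^2 mod 13 = [3, 9, 4, 10, 12].
  S_2 = Σ v_i α_i^2 r_i = 11·3·4 + 4·9·7 + 7·4·0 + 1·10·1 + 3·12·9 = 718 ≡ 3.
  S = (9, 1, 3) ≠ 0, so r is not a codeword (an error is present).
Step 3: locate the error. For a single error e at position i, S_ℓ = v_i·e·α_i^ℓ, so α_err = S_1/S_0.
  S_0^{−1} = 9^{−1} = 3 (mod 13), so α_err = 1·3 = 3 ≡ 3 = α_2. Error position i = 2.
  Consistency check: S_2/S_1 = 3·1 = 3 ≡ 3 = α_err ✓ (single-error assumption holds).
Step 4: error magnitude e = S_0/v_2 = S_0·∏_{j≠2}(α_2 − α_j) = 9·10 = 90 ≡ 12 (mod 13).
Step 5: correct position 2: c_2 = r_2 − e = 7 − 12 ≡ 8 (mod 13). Hence c = [4, 8, 0, 1, 9].
  Check: interpolating c through the α_i gives m(x) = 10 + 8·x (degree < 2) with m(α_i) = c_i for every i, so c is indeed a codeword.


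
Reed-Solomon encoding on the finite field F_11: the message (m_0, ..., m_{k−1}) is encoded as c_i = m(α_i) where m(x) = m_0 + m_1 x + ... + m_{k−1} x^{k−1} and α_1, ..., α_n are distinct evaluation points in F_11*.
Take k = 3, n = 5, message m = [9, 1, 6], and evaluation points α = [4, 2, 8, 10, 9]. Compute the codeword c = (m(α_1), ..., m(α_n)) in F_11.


c = [10, 2, 5, 3, 9]

Message polynomial: m(x) = 9 + 1·x + 6·x^2 (mod 11).
For each evaluation point α_i, compute m(α_i) mod 11:
  α_1 = 4: Horner steps 6 → 3 → 10, so m(4) = 10.
  α_2 = 2: Horner steps 6 → 2 → 2, so m(2) = 2.
  α_3 = 8: Horner steps 6 → 5 → 5, so m(8) = 5.
  α_4 = 10: Horner steps 6 → 6 → 3, so m(10) = 3.
  α_5 = 9: Horner steps 6 → 0 → 9, so m(9) = 9.
Codeword c = [10, 2, 5, 3, 9] ∈ F_11^5.


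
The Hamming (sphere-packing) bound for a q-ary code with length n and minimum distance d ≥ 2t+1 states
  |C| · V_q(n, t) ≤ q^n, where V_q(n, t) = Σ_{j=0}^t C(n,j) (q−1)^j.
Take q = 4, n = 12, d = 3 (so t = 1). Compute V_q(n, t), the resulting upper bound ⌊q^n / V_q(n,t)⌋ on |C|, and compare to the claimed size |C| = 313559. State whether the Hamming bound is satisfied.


V_q(n, t) = 37, q^n = 16777216, Hamming bound = 453438, |C| = 313559 ≤ bound (satisfied).

Step 1: Compute V_q(n, t) = Σ_{j=0}^1 C(n, j) (q−1)^j.
  j = 0: C(12,0)·(3)^0 = 1·1 = 1.
  j = 1: C(12,1)·(3)^1 = 12·3 = 36.
  V_q(n, t) = 1 + 36 = 37.
Step 2: q^n = 4^12 = 16777216.
Step 3: Hamming bound ⌊q^n / V_q(n,t)⌋ = ⌊16777216/37⌋ = 453438.
Step 4: Compare |C| = 313559 to 453438: satisfied.
The claimed |C| lies below the Hamming bound.


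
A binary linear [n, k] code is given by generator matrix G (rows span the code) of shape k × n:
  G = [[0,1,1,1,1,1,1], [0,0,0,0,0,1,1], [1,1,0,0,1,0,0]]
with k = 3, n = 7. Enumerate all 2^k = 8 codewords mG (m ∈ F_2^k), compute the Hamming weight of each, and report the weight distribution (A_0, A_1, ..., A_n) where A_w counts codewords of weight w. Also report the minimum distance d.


Weight distribution: A_0 = 1, A_2 = 1, A_3 = 2, A_4 = 1, A_5 = 2, A_6 = 1. Minimum distance d = 2.

Enumerate all 2^3 = 8 messages m ∈ F_2^3.
For each, compute codeword c = mG in F_2^7, then tally its weight.
  m = 000 → c = 0000000, weight = 0.
  m = 100 → c = 0111111, weight = 6.
  m = 010 → c = 0000011, weight = 2.
  m = 110 → c = 0111100, weight = 4.
  m = 001 → c = 1100100, weight = 3.
  m = 101 → c = 1011011, weight = 5.
  m = 011 → c = 1100111, weight = 5.
  m = 111 → c = 1011000, weight = 3.
Tally weights:
  weight 0: 1 codewords.
  weight 2: 1 codewords.
  weight 3: 2 codewords.
  weight 4: 1 codewords.
  weight 5: 2 codewords.
  weight 6: 1 codewords.
Minimum distance d = smallest w > 0 with A_w > 0 = 2.
Sanity: Σ A_w = 8 = 2^3 = 8 ✓.


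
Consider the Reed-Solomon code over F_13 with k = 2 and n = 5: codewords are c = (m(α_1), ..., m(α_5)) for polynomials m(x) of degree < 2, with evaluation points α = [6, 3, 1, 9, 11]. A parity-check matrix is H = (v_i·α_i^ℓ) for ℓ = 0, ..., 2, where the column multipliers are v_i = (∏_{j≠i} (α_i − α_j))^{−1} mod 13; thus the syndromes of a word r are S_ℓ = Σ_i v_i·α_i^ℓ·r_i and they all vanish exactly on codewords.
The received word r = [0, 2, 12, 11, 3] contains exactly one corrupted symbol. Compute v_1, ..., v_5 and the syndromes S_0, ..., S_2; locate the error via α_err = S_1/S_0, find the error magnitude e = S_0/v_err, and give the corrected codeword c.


S = (4, 5, 3), error at position 5, error magnitude e = 2, c = [0, 2, 12, 11, 1].

Step 1: column multipliers v_i = (∏_{j≠i}(α_i − α_j))^{−1} mod 13.
  i = 1 (α = 6): (6−3)(6−1)(6−9)(6−11) = 3·5·(−3)·(−5) = 225 ≡ 4, so v_1 = 4^{−1} = 10 (mod 13).
  i = 2 (α = 3): (3−6)(3−1)(3−9)(3−11) = (−3)·2·(−6)·(−8) = −288 ≡ 11, so v_2 = 11^{−1} = 6 (mod 13).
  i = 3 (α = 1): (1−6)(1−3)(1−9)(1−11) = (−5)·(−2)·(−8)·(−10) = 800 ≡ 7, so v_3 = 7^{−1} = 2 (mod 13).
  i = 4 (α = 9): (9−6)(9−3)(9−1)(9−11) = 3·6·8·(−2) = −288 ≡ 11, so v_4 = 11^{−1} = 6 (mod 13).
  i = 5 (α = 11): (11−6)(11−3)(11−1)(11−9) = 5·8·10·2 = 800 ≡ 7, so v_5 = 7^{−1} = 2 (mod 13).
  v = [10, 6, 2, 6, 2].
Step 2: syndromes of r = [0, 2, 12, 11, 3] (all sums mod 13).
  S_0 = Σ v_i r_i = 10·0 + 6·2 + 2·12 + 6·11 + 2·3 = 108 ≡ 4.
  S_1 = Σ v_i α_i r_i = 10·6·0 + 6·3·2 + 2·1·12 + 6·9·11 + 2·11·3 = 720 ≡ 5.
  α_i^2 mod 13 = [10, 9, 1, 3, 4].
  S_2 = Σ v_i α_i^2 r_i = 10·10·0 + 6·9·2 + 2·1·12 + 6·3·11 + 2·4·3 = 354 ≡ 3.
  S = (4, 5, 3) ≠ 0, so r is not a codeword (an error is present).
Step 3: locate the error. For a single error e at position i, S_ℓ = v_i·e·α_i^ℓ, so α_err = S_1/S_0.
  S_0^{−1} = 4^{−1} = 10 (mod 13), so α_err = 5·10 = 50 ≡ 11 = α_5. Error position i = 5.
  Consistency check: S_2/S_1 = 3·8 = 24 ≡ 11 = α_err ✓ (single-error assumption holds).
Step 4: error magnitude e = S_0/v_5 = S_0·∏_{j≠5}(α_5 − α_j) = 4·7 = 28 ≡ 2 (mod 13).
Step 5: correct position 5: c_5 = r_5 − e = 3 − 2 ≡ 1 (mod 13). Hence c = [0, 2, 12, 11, 1].
  Check: interpolating c through the α_i gives m(x) = 4 + 8·x (degree < 2) with m(α_i) = c_i for every i, so c is indeed a codeword.


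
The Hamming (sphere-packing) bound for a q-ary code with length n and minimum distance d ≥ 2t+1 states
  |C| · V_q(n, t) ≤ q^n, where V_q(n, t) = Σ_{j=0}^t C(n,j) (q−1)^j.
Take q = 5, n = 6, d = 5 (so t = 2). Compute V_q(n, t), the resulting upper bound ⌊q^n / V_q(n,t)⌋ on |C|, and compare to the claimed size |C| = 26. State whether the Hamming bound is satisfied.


V_q(n, t) = 265, q^n = 15625, Hamming bound = 58, |C| = 26 ≤ bound (satisfied).

Step 1: Compute V_q(n, t) = Σ_{j=0}^2 C(n, j) (q−1)^j.
  j = 0: C(6,0)·(4)^0 = 1·1 = 1.
  j = 1: C(6,1)·(4)^1 = 6·4 = 24.
  j = 2: C(6,2)·(4)^2 = 15·16 = 240.
  V_q(n, t) = 1 + 24 + 240 = 265.
Step 2: q^n = 5^6 = 15625.
Step 3: Hamming bound ⌊q^n / V_q(n,t)⌋ = ⌊15625/265⌋ = 58.
Step 4: Compare |C| = 26 to 58: satisfied.
The claimed |C| lies below the Hamming bound.


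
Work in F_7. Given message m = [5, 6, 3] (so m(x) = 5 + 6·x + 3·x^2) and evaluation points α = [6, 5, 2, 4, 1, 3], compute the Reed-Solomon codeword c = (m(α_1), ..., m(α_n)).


c = [2, 5, 1, 0, 0, 1]

Message polynomial: m(x) = 5 + 6·x + 3·x^2 (mod 7).
For each evaluation point α_i, compute m(α_i) mod 7:
  α_1 = 6: Horner steps 3 → 3 → 2, so m(6) = 2.
  α_2 = 5: Horner steps 3 → 0 → 5, so m(5) = 5.
  α_3 = 2: Horner steps 3 → 5 → 1, so m(2) = 1.
  α_4 = 4: Horner steps 3 → 4 → 0, so m(4) = 0.
  α_5 = 1: Horner steps 3 → 2 → 0, so m(1) = 0.
  α_6 = 3: Horner steps 3 → 1 → 1, so m(3) = 1.
Codeword c = [2, 5, 1, 0, 0, 1] ∈ F_7^6.


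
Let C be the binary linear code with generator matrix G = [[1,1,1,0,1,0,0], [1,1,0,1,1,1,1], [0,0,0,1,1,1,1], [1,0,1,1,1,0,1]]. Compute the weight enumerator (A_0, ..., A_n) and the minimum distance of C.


Weight distribution: A_0 = 1, A_2 = 2, A_3 = 6, A_4 = 3, A_5 = 2, A_6 = 2. Minimum distance d = 2.

Enumerate all 2^4 = 16 messages m ∈ F_2^4.
For each, compute codeword c = mG in F_2^7, then tally its weight.
  m = 0000 → c = 0000000, weight = 0.
  m = 1000 → c = 1110100, weight = 4.
  m = 0100 → c = 1101111, weight = 6.
  m = 1100 → c = 0011011, weight = 4.
  m = 0010 → c = 0001111, weight = 4.
  m = 1010 → c = 1111011, weight = 6.
  m = 0110 → c = 1100000, weight = 2.
  m = 1110 → c = 0010100, weight = 2.
  m = 0001 → c = 1011101, weight = 5.
  m = 1001 → c = 0101001, weight = 3.
  m = 0101 → c = 0110010, weight = 3.
  m = 1101 → c = 1000110, weight = 3.
  m = 0011 → c = 1010010, weight = 3.
  m = 1011 → c = 0100110, weight = 3.
  m = 0111 → c = 0111101, weight = 5.
  m = 1111 → c = 1001001, weight = 3.
Tally weights:
  weight 0: 1 codewords.
  weight 2: 2 codewords.
  weight 3: 6 codewords.
  weight 4: 3 codewords.
  weight 5: 2 codewords.
  weight 6: 2 codewords.
Minimum distance d = smallest w > 0 with A_w > 0 = 2.
Sanity: Σ A_w = 16 = 2^4 = 16 ✓.


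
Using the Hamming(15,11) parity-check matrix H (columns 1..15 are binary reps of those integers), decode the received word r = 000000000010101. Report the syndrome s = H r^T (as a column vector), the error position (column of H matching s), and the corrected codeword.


s = (1, 0, 0, 1)^T, error position = 9, corrected codeword c = 000000001010101

Compute s = H r^T mod 2 one row at a time:
  s_1 = 0 + 0 + 0 + 1 + 0 + 1 + 0 + 1 = 3 ≡ 1 (mod 2).
  s_2 = 0 + 0 + 0 + 0 + 0 + 1 + 0 + 1 = 2 ≡ 0 (mod 2).
  s_3 = 0 + 0 + 0 + 0 + 0 + 1 + 0 + 1 = 2 ≡ 0 (mod 2).
  s_4 = 0 + 0 + 0 + 0 + 0 + 1 + 1 + 1 = 3 ≡ 1 (mod 2).
s = (1, 0, 0, 1)^T — this equals column 9 of H (binary 1001), so error is at position 9.
Correct: flip bit 9 of r = 000000000010101 to get c = 000000001010101.
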